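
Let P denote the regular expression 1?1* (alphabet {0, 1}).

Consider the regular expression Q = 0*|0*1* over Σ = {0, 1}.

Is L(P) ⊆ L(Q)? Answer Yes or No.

Converting the expression P to a DFA (subset construction, then merging equivalent states) gives the minimal DFA with states {p0, p1}, start state p0, accepting states {p0} and transitions p0: 0→p1, 1→p0; p1: 0→p1, 1→p1.
Converting the expression Q to a DFA (subset construction, then merging equivalent states) gives the minimal DFA with states {q0, q1, q2}, start state q0, accepting states {q0, q1} and transitions q0: 0→q0, 1→q1; q1: 0→q2, 1→q1; q2: 0→q2, 1→q2.
Exploring the product automaton P × Q from the start pair (p0, q0), following both machines on each input symbol, reaches 5 state pairs: (p0, q0), (p1, q0), (p0, q1), (p1, q1), (p1, q2).
P accepts in {p0} and Q accepts in {q0, q1}. The reachable pairs whose P-component is accepting are (p0, q0), (p0, q1); in each of them the Q-component is accepting too, so the product for L(P) \ L(Q) (P-component accepting, Q-component rejecting) has no reachable accepting pair and the difference is empty.
Hence every string in L(P) is also in L(Q).

Yes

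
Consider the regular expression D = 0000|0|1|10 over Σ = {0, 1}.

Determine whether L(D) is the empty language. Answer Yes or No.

No

The string 0 matches the expression, so it belongs to L(D).
Since L(D) contains at least one string, it is not empty.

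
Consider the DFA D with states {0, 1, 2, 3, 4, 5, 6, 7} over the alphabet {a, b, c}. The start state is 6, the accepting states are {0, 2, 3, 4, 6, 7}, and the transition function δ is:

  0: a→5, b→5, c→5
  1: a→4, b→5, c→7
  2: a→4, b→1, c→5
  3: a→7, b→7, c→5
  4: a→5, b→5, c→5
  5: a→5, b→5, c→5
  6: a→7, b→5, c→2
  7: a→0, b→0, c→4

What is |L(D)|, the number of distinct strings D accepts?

12

The useful subgraph on states {0, 1, 2, 4, 6, 7} is acyclic, so L(D) is finite; the longest accepting path visits 5 useful states, giving maximum string length 4.
Counting accepting paths from 6 by length: 1 of length 0, 2 of length 1, 4 of length 2, 2 of length 3, 3 of length 4. Total 12.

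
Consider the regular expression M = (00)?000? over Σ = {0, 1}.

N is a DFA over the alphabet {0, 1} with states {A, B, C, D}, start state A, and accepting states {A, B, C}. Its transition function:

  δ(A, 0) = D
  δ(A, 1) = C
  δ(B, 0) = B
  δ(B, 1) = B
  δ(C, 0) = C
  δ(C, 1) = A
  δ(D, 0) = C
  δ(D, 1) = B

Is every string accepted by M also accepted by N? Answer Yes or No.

Yes

Converting the expression M to a DFA (subset construction, then merging equivalent states) gives the minimal DFA with states {m0, m1, m2, m3, m4, m5, m6}, start state m0, accepting states {m3, m4, m5, m6} and transitions m0: 0→m1, 1→m2; m1: 0→m3, 1→m2; m2: 0→m2, 1→m2; m3: 0→m4, 1→m2; m4: 0→m5, 1→m2; m5: 0→m6, 1→m2; m6: 0→m2, 1→m2.
Exploring the product automaton M × N from the start pair (m0, A), following both machines on each input symbol, reaches 10 state pairs: (m0, A), (m1, D), (m2, C), (m3, C), (m2, B), (m2, A), (m4, C), (m2, D), (m5, C), (m6, C).
M accepts in {m3, m4, m5, m6} and N accepts in {A, B, C}. The reachable pairs whose M-component is accepting are (m3, C), (m4, C), (m5, C), (m6, C); in each of them the N-component is accepting too, so the product for L(M) \ L(N) (M-component accepting, N-component rejecting) has no reachable accepting pair and the difference is empty.
Hence every string in L(M) is also in L(N).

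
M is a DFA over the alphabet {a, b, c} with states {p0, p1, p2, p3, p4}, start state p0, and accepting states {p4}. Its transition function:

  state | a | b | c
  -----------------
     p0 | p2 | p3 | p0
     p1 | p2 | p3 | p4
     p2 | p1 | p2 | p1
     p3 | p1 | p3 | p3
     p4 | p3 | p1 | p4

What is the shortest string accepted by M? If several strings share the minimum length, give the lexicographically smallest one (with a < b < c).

aac

A breadth-first search from p0 reaches an accepting state first via the path p0 → p2 → p1 → p4 on input aac.
No string of length < 3 is accepted (BFS exhausts all shorter strings without reaching an accepting state), and aac is the lexicographically least accepting string of length 3.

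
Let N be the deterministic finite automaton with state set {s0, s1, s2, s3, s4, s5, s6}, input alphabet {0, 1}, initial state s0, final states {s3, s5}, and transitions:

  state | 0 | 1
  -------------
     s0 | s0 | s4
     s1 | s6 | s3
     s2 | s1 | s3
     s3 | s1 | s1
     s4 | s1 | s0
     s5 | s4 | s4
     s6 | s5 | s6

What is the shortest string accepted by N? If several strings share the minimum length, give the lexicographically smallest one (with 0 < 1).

101

A breadth-first search from s0 reaches an accepting state first via the path s0 → s4 → s1 → s3 on input 101.
No string of length < 3 is accepted (BFS exhausts all shorter strings without reaching an accepting state), and 101 is the lexicographically least accepting string of length 3.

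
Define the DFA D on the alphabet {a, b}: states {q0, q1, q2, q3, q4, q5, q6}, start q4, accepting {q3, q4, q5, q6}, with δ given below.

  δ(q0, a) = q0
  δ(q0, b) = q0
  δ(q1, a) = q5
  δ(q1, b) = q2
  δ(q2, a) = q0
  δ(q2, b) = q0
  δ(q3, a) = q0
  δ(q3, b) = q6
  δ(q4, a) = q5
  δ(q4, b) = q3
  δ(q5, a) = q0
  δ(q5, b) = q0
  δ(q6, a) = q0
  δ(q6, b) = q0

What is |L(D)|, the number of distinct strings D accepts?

4

The useful subgraph on states {q3, q4, q5, q6} is acyclic, so L(D) is finite; the longest accepting path visits 3 useful states, giving maximum string length 2.
Counting accepting paths from q4 by length: 1 of length 0, 2 of length 1, 1 of length 2. Total 4.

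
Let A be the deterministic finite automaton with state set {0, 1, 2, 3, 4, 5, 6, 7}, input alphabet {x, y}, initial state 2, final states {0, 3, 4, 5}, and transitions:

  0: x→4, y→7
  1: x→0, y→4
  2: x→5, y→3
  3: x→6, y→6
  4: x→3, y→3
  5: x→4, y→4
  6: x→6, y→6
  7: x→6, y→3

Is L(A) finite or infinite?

finite

The useful states (reachable from 2 and able to reach an accepting state) are {2, 3, 4, 5}.
Restricted to these states the transition graph has no cycle, so every accepting path has bounded length and L is finite.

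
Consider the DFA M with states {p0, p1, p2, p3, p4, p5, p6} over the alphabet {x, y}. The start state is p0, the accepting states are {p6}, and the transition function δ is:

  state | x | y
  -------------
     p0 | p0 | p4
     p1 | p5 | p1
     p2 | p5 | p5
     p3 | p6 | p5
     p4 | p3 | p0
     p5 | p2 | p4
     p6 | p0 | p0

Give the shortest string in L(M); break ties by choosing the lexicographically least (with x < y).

yxx

A breadth-first search from p0 reaches an accepting state first via the path p0 → p4 → p3 → p6 on input yxx.
No string of length < 3 is accepted (BFS exhausts all shorter strings without reaching an accepting state), and yxx is the lexicographically least accepting string of length 3.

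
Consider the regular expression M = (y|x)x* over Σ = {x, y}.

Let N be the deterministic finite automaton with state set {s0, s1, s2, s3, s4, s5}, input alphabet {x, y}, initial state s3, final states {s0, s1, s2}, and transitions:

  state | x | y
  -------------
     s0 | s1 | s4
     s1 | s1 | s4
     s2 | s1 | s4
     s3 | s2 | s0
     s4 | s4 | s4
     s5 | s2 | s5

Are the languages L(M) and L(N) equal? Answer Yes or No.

Yes

Converting the expression M to a DFA (subset construction, then merging equivalent states) gives the minimal DFA with states {m0, m1, m2}, start state m0, accepting states {m1} and transitions m0: x→m1, y→m1; m1: x→m1, y→m2; m2: x→m2, y→m2.
Exploring the product automaton M × N from the start pair (m0, s3), following both machines on each input symbol, reaches 5 state pairs: (m0, s3), (m1, s2), (m1, s0), (m1, s1), (m2, s4).
M accepts in {m1} and N accepts in {s0, s1, s2}. In every reachable pair the two components are either both accepting — (m1, s2), (m1, s0), (m1, s1) — or both non-accepting, so no string is accepted by exactly one of the machines: L(M) \ L(N) and L(N) \ L(M) are both empty.
Hence every string is accepted by M iff it is accepted by N, and the two languages coincide.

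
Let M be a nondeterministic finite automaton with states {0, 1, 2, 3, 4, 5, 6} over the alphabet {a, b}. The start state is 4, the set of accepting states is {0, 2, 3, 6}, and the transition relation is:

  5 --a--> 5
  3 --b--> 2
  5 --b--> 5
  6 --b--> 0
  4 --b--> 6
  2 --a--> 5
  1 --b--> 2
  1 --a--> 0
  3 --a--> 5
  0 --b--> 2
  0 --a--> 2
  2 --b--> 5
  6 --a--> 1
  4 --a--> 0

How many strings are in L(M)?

The useful subgraph on states {0, 1, 2, 4, 6} is acyclic, so L(M) is finite; the longest accepting path visits 5 useful states, giving maximum string length 4.
Counting accepting paths from 4 by length: 2 of length 1, 3 of length 2, 4 of length 3, 2 of length 4. Total 11.

11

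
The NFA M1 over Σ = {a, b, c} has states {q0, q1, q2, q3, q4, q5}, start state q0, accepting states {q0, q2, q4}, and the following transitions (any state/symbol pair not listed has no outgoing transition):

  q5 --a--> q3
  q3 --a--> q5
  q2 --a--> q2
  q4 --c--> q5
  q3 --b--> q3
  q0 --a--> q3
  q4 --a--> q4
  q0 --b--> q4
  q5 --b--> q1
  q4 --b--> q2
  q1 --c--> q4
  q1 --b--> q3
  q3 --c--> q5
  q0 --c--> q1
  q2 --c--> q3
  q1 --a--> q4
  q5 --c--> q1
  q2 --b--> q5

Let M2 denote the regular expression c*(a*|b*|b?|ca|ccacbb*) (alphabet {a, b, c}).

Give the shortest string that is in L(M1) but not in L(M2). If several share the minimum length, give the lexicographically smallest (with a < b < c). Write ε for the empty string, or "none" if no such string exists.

ba

The string ba is accepted by M1 but not by M2.
No shorter string lies in the difference, and ba is the lexicographically first length-2 string in L(M1) \ L(M2).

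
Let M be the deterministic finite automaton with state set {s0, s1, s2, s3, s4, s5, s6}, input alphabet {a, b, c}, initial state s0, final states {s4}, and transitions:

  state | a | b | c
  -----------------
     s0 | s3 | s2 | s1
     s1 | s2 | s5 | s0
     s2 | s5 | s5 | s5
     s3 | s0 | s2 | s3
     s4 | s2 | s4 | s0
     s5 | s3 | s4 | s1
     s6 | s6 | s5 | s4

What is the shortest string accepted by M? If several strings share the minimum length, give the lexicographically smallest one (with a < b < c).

bab

A breadth-first search from s0 reaches an accepting state first via the path s0 → s2 → s5 → s4 on input bab.
No string of length < 3 is accepted (BFS exhausts all shorter strings without reaching an accepting state), and bab is the lexicographically least accepting string of length 3.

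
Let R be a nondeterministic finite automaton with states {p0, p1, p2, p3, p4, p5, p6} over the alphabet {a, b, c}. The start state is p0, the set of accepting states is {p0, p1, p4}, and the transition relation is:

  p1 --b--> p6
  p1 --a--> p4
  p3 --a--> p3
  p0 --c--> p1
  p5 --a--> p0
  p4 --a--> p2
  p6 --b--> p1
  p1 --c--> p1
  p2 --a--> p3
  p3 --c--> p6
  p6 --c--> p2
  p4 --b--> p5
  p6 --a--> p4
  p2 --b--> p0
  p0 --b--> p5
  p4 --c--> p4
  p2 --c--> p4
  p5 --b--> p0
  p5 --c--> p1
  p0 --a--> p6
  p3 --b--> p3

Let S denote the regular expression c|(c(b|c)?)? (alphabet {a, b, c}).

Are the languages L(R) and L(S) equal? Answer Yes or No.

No

The string aa is accepted by R but rejected by S.
So L(R) ≠ L(S).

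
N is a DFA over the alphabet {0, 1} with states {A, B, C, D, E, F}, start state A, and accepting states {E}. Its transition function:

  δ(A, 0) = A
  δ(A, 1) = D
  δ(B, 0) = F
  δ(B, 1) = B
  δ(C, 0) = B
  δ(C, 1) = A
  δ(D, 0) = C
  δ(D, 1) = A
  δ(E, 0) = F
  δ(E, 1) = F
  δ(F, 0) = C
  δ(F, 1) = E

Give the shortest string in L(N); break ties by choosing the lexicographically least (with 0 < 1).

10001

A breadth-first search from A reaches an accepting state first via the path A → D → C → B → F → E on input 10001.
No string of length < 5 is accepted (BFS exhausts all shorter strings without reaching an accepting state), and 10001 is the lexicographically least accepting string of length 5.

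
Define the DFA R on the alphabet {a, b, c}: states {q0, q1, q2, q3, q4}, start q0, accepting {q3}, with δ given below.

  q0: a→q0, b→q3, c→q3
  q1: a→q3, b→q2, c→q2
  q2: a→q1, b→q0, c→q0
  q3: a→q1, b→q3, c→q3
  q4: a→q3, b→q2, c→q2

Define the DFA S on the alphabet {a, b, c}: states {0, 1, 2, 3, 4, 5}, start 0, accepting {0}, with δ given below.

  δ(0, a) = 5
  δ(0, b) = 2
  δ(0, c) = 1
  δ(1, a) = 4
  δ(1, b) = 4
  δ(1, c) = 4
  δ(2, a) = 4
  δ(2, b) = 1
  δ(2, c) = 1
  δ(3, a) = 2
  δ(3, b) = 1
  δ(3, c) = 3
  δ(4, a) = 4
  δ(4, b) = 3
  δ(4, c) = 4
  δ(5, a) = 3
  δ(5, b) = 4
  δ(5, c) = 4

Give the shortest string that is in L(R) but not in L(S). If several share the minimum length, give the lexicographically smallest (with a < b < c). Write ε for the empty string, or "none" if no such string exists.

b

The string b is accepted by R but not by S.
No shorter string lies in the difference, and b is the lexicographically first length-1 string in L(R) \ L(S).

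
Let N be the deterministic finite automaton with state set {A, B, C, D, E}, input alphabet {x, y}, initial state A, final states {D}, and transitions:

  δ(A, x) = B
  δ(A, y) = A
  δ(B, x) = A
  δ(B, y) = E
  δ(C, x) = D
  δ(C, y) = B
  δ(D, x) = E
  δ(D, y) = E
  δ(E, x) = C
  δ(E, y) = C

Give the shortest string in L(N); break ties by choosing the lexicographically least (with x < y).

A breadth-first search from A reaches an accepting state first via the path A → B → E → C → D on input xyxx.
No string of length < 4 is accepted (BFS exhausts all shorter strings without reaching an accepting state), and xyxx is the lexicographically least accepting string of length 4.

xyxx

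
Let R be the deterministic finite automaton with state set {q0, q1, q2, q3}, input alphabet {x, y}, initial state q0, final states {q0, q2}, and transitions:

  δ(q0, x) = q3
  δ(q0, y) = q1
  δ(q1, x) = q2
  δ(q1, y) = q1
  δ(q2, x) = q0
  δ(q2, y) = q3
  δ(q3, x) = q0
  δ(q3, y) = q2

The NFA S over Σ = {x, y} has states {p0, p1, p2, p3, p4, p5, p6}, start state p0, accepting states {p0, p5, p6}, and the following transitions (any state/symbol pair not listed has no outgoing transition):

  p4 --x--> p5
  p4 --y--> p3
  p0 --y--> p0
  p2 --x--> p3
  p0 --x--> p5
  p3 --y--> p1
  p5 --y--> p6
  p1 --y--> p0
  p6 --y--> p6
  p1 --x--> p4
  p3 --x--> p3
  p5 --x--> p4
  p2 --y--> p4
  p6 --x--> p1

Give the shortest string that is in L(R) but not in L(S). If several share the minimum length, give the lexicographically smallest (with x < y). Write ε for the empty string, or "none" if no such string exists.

The string xx is accepted by R but not by S.
No shorter string lies in the difference, and xx is the lexicographically first length-2 string in L(R) \ L(S).

xx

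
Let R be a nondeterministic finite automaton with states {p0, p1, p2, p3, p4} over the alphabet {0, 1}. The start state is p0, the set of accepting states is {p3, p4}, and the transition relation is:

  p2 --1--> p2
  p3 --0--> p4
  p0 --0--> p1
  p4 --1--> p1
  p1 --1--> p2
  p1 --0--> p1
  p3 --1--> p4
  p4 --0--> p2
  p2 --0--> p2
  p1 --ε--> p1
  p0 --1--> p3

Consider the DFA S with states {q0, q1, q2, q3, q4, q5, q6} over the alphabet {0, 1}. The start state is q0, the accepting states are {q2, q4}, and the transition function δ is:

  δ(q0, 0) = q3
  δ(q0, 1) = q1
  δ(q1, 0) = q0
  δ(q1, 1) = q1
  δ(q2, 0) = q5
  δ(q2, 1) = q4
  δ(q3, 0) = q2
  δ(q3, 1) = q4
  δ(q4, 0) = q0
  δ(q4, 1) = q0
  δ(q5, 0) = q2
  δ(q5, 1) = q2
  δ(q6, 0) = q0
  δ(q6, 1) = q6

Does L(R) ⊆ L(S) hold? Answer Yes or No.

The string 1 is in L(R) but not in L(S).
So L(R) ⊄ L(S).

No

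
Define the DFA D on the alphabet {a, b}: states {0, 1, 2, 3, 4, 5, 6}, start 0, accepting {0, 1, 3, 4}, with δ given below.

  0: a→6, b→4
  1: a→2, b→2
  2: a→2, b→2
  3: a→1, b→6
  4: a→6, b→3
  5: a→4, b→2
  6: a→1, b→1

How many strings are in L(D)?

The useful subgraph on states {0, 1, 3, 4, 6} is acyclic, so L(D) is finite; the longest accepting path visits 5 useful states, giving maximum string length 4.
Counting accepting paths from 0 by length: 1 of length 0, 1 of length 1, 3 of length 2, 3 of length 3, 2 of length 4. Total 10.

10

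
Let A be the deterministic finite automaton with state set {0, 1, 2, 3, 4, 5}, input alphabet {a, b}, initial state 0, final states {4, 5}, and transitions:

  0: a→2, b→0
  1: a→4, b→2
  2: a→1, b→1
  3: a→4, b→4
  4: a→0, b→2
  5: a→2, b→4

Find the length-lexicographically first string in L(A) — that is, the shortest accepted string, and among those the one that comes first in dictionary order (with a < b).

aaa

A breadth-first search from 0 reaches an accepting state first via the path 0 → 2 → 1 → 4 on input aaa.
No string of length < 3 is accepted (BFS exhausts all shorter strings without reaching an accepting state), and aaa is the lexicographically least accepting string of length 3.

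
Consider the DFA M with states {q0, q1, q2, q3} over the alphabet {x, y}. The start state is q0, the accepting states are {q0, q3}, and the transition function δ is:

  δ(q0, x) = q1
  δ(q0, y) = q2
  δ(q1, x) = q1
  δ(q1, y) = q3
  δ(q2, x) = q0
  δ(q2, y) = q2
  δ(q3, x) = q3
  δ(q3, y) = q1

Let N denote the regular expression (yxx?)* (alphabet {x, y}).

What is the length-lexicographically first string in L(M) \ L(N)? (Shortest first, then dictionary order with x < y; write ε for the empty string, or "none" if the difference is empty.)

The string xy is accepted by M but not by N.
No shorter string lies in the difference, and xy is the lexicographically first length-2 string in L(M) \ L(N).

xy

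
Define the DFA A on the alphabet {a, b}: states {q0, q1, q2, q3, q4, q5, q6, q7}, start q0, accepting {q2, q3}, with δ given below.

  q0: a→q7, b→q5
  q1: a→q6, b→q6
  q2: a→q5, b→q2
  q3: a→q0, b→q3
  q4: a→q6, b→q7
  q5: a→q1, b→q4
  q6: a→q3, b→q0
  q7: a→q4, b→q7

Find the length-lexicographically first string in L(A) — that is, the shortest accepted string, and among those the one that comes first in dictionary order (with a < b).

A breadth-first search from q0 reaches an accepting state first via the path q0 → q7 → q4 → q6 → q3 on input aaaa.
No string of length < 4 is accepted (BFS exhausts all shorter strings without reaching an accepting state), and aaaa is the lexicographically least accepting string of length 4.

aaaa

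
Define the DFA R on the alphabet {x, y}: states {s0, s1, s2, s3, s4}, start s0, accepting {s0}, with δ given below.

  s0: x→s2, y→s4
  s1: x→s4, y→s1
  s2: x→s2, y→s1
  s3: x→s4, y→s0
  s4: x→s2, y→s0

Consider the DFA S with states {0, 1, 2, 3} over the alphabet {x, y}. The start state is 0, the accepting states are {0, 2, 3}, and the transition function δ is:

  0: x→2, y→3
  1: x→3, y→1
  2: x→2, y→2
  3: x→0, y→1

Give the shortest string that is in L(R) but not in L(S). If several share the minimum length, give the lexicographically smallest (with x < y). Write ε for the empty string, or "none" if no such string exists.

The string yy is accepted by R but not by S.
No shorter string lies in the difference, and yy is the lexicographically first length-2 string in L(R) \ L(S).

yy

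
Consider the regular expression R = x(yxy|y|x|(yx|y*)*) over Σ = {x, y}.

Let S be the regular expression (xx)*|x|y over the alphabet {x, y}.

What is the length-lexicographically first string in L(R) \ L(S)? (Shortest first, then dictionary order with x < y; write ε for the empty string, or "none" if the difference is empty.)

The string xy is accepted by R but not by S.
No shorter string lies in the difference, and xy is the lexicographically first length-2 string in L(R) \ L(S).

xy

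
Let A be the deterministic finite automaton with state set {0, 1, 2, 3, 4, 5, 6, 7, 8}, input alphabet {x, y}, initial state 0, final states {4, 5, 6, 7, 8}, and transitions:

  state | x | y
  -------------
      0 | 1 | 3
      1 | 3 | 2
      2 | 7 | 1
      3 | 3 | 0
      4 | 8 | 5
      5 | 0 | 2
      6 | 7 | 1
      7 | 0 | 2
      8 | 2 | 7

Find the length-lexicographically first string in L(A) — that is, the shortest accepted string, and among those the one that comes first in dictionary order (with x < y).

xyx

A breadth-first search from 0 reaches an accepting state first via the path 0 → 1 → 2 → 7 on input xyx.
No string of length < 3 is accepted (BFS exhausts all shorter strings without reaching an accepting state), and xyx is the lexicographically least accepting string of length 3.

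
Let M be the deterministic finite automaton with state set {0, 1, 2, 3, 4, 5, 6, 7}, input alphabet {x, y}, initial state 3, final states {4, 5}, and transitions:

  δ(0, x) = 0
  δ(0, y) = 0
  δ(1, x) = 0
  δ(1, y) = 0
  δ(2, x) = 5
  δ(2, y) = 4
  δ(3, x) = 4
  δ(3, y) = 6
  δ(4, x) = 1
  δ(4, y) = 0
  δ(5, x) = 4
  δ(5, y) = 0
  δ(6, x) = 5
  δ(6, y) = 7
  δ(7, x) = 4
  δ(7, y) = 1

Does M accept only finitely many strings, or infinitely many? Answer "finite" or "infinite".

The useful states (reachable from 3 and able to reach an accepting state) are {3, 4, 5, 6, 7}.
Restricted to these states the transition graph has no cycle, so every accepting path has bounded length and L is finite.

finite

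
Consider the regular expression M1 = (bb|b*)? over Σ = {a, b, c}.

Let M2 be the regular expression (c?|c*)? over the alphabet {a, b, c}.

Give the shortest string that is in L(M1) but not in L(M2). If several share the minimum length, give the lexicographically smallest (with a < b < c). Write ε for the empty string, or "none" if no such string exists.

b

The string b is accepted by M1 but not by M2.
No shorter string lies in the difference, and b is the lexicographically first length-1 string in L(M1) \ L(M2).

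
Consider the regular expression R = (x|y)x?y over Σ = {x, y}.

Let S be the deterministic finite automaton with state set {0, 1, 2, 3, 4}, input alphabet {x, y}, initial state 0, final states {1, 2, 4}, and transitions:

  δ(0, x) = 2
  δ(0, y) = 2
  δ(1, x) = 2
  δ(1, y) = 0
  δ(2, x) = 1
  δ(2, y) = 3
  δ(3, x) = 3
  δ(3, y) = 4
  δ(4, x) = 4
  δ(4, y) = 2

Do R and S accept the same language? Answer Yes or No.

The string xy is accepted by R but rejected by S.
So L(R) ≠ L(S).

No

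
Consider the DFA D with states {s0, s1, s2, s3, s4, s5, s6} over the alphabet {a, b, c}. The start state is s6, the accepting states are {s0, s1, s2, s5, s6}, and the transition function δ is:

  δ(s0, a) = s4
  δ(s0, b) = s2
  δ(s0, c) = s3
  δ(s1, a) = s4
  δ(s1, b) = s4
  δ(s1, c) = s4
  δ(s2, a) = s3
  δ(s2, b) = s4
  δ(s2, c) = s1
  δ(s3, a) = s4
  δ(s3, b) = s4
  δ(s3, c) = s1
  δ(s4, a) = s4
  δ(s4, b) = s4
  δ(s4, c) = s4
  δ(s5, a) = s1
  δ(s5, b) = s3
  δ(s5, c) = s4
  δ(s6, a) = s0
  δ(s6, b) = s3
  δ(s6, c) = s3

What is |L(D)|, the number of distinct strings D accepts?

The useful subgraph on states {s0, s1, s2, s3, s6} is acyclic, so L(D) is finite; the longest accepting path visits 5 useful states, giving maximum string length 4.
Counting accepting paths from s6 by length: 1 of length 0, 1 of length 1, 3 of length 2, 2 of length 3, 1 of length 4. Total 8.

8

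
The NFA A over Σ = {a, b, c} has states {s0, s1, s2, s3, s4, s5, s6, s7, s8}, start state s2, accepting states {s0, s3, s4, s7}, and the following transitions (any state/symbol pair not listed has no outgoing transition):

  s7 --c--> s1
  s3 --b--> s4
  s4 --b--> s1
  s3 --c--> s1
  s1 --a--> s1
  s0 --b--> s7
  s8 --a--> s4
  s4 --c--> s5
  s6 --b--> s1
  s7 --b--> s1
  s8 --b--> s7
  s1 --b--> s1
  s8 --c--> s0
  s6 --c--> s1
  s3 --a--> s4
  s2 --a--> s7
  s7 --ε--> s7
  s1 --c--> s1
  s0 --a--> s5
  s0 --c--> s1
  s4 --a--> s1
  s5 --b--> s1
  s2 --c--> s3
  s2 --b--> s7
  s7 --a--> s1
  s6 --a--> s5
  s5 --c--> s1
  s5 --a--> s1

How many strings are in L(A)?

5

The useful subgraph on states {s2, s3, s4, s7} is acyclic, so L(A) is finite; the longest accepting path visits 3 useful states, giving maximum string length 2.
Counting accepting paths from s2 by length: 3 of length 1, 2 of length 2. Total 5.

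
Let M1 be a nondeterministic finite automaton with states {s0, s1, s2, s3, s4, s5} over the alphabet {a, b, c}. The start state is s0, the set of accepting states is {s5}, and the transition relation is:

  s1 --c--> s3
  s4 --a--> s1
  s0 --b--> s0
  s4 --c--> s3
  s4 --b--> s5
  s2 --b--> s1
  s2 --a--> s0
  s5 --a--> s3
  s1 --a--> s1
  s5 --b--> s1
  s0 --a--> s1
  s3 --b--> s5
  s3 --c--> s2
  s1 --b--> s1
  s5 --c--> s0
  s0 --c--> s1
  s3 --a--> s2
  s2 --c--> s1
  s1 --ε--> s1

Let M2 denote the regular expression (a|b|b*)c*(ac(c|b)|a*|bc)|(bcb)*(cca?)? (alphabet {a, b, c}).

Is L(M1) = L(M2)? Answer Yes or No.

No

The string ccb is accepted by M1 but rejected by M2.
So L(M1) ≠ L(M2).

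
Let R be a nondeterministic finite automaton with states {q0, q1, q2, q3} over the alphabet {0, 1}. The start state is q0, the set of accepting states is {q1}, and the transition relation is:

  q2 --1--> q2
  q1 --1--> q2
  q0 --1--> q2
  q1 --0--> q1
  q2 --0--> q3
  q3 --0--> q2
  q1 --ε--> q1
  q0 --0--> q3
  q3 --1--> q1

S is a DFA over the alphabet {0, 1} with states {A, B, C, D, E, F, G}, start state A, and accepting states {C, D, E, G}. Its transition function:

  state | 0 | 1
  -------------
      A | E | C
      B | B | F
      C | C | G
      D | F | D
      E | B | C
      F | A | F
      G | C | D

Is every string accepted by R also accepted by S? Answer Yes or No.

No

The string 0001 is in L(R) but not in L(S).
So L(R) ⊄ L(S).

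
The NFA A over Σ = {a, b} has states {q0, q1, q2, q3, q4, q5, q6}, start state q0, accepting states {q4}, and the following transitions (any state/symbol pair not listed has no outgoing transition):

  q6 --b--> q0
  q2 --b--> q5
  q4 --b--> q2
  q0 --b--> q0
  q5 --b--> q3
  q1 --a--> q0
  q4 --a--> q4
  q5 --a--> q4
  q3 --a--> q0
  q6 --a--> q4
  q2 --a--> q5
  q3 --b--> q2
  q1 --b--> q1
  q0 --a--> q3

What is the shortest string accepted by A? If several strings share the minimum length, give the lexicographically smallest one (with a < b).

abaa

A breadth-first search from q0 reaches an accepting state first via the path q0 → q3 → q2 → q5 → q4 on input abaa.
No string of length < 4 is accepted (BFS exhausts all shorter strings without reaching an accepting state), and abaa is the lexicographically least accepting string of length 4.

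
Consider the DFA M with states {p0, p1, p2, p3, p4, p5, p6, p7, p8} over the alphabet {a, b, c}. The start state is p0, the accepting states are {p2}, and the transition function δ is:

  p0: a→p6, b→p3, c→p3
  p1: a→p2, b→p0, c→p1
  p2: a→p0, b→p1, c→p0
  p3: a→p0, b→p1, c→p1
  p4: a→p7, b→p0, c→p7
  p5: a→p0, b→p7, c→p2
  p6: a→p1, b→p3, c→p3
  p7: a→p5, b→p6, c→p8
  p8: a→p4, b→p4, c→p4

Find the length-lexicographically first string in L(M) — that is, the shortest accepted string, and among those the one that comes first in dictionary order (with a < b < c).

aaa

A breadth-first search from p0 reaches an accepting state first via the path p0 → p6 → p1 → p2 on input aaa.
No string of length < 3 is accepted (BFS exhausts all shorter strings without reaching an accepting state), and aaa is the lexicographically least accepting string of length 3.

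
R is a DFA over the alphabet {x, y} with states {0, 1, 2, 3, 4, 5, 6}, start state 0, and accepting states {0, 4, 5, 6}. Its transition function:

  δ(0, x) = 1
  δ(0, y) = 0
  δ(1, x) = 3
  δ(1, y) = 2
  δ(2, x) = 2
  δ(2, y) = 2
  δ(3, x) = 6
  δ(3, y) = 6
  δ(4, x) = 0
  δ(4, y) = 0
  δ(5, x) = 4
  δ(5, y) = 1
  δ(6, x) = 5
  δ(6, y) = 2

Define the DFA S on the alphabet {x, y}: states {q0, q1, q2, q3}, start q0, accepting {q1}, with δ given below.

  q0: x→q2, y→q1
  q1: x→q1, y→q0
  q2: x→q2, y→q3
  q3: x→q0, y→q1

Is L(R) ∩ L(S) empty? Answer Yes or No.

The string y is accepted by both R and S.
Hence L(R) ∩ L(S) ≠ ∅.

No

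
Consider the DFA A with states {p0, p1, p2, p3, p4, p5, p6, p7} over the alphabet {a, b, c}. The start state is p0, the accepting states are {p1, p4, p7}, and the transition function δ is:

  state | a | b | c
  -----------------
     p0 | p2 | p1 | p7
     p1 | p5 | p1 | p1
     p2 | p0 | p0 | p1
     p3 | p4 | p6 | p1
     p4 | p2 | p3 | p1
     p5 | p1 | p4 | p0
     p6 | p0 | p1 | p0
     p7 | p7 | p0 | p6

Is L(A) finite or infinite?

State p1 is reachable from the start and can reach an accepting state, and it lies on the cycle p1 → p1.
Traversing that cycle any number of times yields accepted strings of unbounded length, so the language is infinite.

infinite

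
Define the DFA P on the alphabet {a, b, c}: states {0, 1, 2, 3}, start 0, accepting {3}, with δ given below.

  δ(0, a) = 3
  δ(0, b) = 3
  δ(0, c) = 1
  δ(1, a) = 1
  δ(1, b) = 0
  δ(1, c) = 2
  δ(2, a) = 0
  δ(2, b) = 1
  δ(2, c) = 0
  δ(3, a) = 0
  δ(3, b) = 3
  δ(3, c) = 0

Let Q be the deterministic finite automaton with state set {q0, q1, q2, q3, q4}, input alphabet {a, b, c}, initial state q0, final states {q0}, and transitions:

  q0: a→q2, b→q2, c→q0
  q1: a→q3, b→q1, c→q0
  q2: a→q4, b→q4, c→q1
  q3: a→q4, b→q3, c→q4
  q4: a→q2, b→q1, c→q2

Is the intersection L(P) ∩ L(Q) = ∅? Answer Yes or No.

Exploring the product automaton P × Q from the start pair (0, q0), following both machines on each input symbol, reaches 18 state pairs: (0, q0), (3, q2), (1, q0), (0, q4), (3, q4), (0, q1), (1, q2), (0, q2), (2, q0), (3, q1), (3, q3), (1, q4), (2, q1), (1, q1), (0, q3), (2, q2), (1, q3), (2, q4).
P accepts in {3} and Q accepts in {q0}; no reachable pair has both components accepting, so no string drives both machines to acceptance simultaneously and L(P) ∩ L(Q) = ∅.
So no string is accepted by both, and the intersection is empty.

Yes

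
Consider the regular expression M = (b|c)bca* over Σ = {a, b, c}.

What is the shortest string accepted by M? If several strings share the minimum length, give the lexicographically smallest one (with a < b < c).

By inspection of the expression, no string of length less than 3 matches, and bbc is the lexicographically first match of length 3.

bbc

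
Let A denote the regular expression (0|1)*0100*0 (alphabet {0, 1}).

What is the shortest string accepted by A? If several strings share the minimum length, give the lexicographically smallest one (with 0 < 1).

0100

By inspection of the expression, no string of length less than 4 matches, and 0100 is the lexicographically first match of length 4.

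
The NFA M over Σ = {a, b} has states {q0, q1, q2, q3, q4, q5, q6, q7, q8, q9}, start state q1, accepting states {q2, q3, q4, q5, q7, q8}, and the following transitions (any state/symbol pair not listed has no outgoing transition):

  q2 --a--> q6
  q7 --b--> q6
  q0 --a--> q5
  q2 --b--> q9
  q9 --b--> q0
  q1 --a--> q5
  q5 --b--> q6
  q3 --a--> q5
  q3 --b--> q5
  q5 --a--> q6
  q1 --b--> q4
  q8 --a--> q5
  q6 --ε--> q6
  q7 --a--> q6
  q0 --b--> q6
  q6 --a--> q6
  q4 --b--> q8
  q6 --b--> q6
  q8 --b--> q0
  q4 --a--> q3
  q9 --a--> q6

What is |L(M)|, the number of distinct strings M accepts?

The useful subgraph on states {q0, q1, q3, q4, q5, q8} is acyclic, so L(M) is finite; the longest accepting path visits 5 useful states, giving maximum string length 4.
Counting accepting paths from q1 by length: 2 of length 1, 2 of length 2, 3 of length 3, 1 of length 4. Total 8.

8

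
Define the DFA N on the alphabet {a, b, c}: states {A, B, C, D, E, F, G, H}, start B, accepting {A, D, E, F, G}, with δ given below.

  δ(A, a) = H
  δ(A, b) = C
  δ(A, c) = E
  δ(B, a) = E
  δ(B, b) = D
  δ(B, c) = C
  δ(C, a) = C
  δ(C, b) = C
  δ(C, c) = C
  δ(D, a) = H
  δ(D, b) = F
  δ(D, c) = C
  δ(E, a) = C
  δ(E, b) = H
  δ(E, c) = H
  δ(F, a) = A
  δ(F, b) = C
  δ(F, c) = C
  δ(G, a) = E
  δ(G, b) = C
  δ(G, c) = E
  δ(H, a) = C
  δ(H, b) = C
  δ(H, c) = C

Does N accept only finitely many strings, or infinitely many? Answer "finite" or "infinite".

The useful states (reachable from B and able to reach an accepting state) are {A, B, D, E, F}.
Restricted to these states the transition graph has no cycle, so every accepting path has bounded length and L is finite.

finite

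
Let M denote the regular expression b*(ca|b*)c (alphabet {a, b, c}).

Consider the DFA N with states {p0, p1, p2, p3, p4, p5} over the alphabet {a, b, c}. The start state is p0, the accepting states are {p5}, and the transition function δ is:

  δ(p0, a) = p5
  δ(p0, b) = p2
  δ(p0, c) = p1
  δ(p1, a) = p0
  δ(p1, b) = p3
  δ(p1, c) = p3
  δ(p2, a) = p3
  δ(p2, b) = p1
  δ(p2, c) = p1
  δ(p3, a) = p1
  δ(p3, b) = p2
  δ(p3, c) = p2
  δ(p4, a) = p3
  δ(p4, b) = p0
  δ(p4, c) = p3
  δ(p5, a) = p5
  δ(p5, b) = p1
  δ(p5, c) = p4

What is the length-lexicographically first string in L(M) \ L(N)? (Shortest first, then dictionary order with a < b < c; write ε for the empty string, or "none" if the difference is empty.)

The string c is accepted by M but not by N.
No shorter string lies in the difference, and c is the lexicographically first length-1 string in L(M) \ L(N).

c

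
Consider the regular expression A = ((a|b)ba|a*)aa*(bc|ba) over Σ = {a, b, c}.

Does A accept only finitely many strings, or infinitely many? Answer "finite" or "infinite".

infinite

The expression contains a Kleene star applied to a subexpression that matches at least one nonempty string, so it matches strings of unbounded length.
Hence L(A) is infinite.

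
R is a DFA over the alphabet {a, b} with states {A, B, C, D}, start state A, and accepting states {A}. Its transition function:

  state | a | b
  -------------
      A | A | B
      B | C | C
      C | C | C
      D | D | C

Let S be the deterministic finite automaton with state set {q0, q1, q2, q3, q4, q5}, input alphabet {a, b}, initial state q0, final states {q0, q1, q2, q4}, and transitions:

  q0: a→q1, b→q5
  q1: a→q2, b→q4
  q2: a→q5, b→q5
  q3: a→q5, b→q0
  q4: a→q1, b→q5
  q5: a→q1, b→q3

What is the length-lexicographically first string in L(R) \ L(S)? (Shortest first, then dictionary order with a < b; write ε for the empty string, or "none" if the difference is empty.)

The string aaa is accepted by R but not by S.
No shorter string lies in the difference, and aaa is the lexicographically first length-3 string in L(R) \ L(S).

aaa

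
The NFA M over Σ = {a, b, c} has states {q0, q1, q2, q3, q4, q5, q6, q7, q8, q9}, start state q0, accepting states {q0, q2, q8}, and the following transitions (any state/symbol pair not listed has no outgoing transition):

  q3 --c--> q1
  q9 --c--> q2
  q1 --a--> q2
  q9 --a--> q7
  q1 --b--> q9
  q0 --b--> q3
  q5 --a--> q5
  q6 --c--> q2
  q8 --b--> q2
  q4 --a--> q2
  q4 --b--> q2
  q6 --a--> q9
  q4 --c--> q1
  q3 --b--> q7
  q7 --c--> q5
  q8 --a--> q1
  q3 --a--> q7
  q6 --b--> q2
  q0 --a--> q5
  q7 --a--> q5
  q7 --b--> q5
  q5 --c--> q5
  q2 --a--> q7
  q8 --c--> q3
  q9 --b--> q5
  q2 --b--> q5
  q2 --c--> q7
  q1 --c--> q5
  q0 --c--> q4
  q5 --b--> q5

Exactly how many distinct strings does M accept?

7

The useful subgraph on states {q0, q1, q2, q3, q4, q9} is acyclic, so L(M) is finite; the longest accepting path visits 5 useful states, giving maximum string length 4.
Counting accepting paths from q0 by length: 1 of length 0, 2 of length 2, 2 of length 3, 2 of length 4. Total 7.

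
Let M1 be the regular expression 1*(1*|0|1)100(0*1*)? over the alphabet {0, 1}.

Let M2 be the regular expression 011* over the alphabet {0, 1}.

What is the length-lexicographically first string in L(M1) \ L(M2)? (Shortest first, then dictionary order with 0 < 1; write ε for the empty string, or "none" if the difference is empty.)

The string 100 is accepted by M1 but not by M2.
No shorter string lies in the difference, and 100 is the lexicographically first length-3 string in L(M1) \ L(M2).

100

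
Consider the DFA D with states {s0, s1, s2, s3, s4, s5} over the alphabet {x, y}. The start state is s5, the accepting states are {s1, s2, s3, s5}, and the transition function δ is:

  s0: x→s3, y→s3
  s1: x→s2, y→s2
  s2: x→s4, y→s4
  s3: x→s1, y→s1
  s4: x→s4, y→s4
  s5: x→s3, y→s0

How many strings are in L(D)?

The useful subgraph on states {s0, s1, s2, s3, s5} is acyclic, so L(D) is finite; the longest accepting path visits 5 useful states, giving maximum string length 4.
Counting accepting paths from s5 by length: 1 of length 0, 1 of length 1, 4 of length 2, 8 of length 3, 8 of length 4. Total 22.

22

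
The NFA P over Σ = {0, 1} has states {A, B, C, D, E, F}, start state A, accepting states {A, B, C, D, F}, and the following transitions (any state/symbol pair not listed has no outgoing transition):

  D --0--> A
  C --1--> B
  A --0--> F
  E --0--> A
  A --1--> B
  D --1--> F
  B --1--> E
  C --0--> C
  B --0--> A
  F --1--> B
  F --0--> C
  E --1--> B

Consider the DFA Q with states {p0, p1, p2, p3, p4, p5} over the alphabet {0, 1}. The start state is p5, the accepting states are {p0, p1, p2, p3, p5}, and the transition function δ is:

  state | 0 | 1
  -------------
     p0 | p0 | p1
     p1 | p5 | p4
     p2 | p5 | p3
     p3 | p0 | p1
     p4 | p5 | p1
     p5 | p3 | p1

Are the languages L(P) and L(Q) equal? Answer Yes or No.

Exploring the product automaton P × Q from the start pair (A, p5), following both machines on each input symbol, reaches 5 state pairs: (A, p5), (F, p3), (B, p1), (C, p0), (E, p4).
P accepts in {A, B, C, D, F} and Q accepts in {p0, p1, p2, p3, p5}. In every reachable pair the two components are either both accepting — (A, p5), (F, p3), (B, p1), (C, p0) — or both non-accepting, so no string is accepted by exactly one of the machines: L(P) \ L(Q) and L(Q) \ L(P) are both empty.
Hence every string is accepted by P iff it is accepted by Q, and the two languages coincide.

Yes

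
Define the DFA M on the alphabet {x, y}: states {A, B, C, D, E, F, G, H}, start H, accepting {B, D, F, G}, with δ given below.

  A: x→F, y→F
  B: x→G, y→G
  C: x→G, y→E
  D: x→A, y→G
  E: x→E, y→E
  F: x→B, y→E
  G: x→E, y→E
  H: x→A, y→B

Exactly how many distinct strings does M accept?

11

The useful subgraph on states {A, B, F, G, H} is acyclic, so L(M) is finite; the longest accepting path visits 5 useful states, giving maximum string length 4.
Counting accepting paths from H by length: 1 of length 1, 4 of length 2, 2 of length 3, 4 of length 4. Total 11.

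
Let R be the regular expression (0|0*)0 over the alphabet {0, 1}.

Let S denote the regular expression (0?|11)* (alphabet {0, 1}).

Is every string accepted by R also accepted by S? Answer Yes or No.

Converting the expression R to a DFA (subset construction, then merging equivalent states) gives the minimal DFA with states {r0, r1, r2}, start state r0, accepting states {r1} and transitions r0: 0→r1, 1→r2; r1: 0→r1, 1→r2; r2: 0→r2, 1→r2.
Converting the expression S to a DFA (subset construction, then merging equivalent states) gives the minimal DFA with states {s0, s1, s2}, start state s0, accepting states {s0} and transitions s0: 0→s0, 1→s1; s1: 0→s2, 1→s0; s2: 0→s2, 1→s2.
Exploring the product automaton R × S from the start pair (r0, s0), following both machines on each input symbol, reaches 5 state pairs: (r0, s0), (r1, s0), (r2, s1), (r2, s2), (r2, s0).
R accepts in {r1} and S accepts in {s0}. The reachable pairs whose R-component is accepting are (r1, s0); in each of them the S-component is accepting too, so the product for L(R) \ L(S) (R-component accepting, S-component rejecting) has no reachable accepting pair and the difference is empty.
Hence every string in L(R) is also in L(S).

Yes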